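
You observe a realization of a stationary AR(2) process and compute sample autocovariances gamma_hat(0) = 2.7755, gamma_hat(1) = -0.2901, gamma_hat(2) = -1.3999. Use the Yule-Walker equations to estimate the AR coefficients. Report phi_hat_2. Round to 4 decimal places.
\hat\phi_{2} = -0.5210

The Yule-Walker equations for an AR(p) process read, in matrix form,
  Gamma_p phi = r_p,   with   (Gamma_p)_{ij} = gamma(|i - j|),
                       (r_p)_i = gamma(i),   i,j = 1..p.
Substitute the sample gammas (Toeplitz matrix and right-hand side of size 2):
  Gamma_p = [[2.7755, -0.2901], [-0.2901, 2.7755]]
  r_p     = [-0.2901, -1.3999]
Written out:
  2.7755 phi_1 - 0.2901 phi_2 = -0.2901
  -0.2901 phi_1 + 2.7755 phi_2 = -1.3999
Solve by Cramer's rule:
  det = gamma(0)^2 - gamma(1)^2 = (2.7755)^2 - (-0.2901)^2 = 7.70340025 - 0.08415801 = 7.61924224
  phi_hat_1 = [gamma(1) gamma(0) - gamma(1) gamma(2)] / det = [(-0.2901)(2.7755) - (-0.2901)(-1.3999)] / 7.61924224 = -1.21128354 / 7.61924224 = -0.159
  phi_hat_2 = [gamma(0) gamma(2) - gamma(1)^2] / det = [(2.7755)(-1.3999) - (-0.2901)^2] / 7.61924224 = -3.96958046 / 7.61924224 = -0.521
So phi_hat = [-0.1590, -0.5210].
Therefore phi_hat_2 = -0.5210.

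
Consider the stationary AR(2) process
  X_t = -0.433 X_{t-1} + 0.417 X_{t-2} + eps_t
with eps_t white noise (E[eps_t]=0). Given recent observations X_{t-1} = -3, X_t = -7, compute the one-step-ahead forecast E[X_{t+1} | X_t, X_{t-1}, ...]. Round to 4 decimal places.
E[X_{t+1} \mid \mathcal F_t] = 1.7800

For an AR(p) model X_t = c + sum_i phi_i X_{t-i} + eps_t, the
one-step-ahead conditional mean is
  E[X_{t+1} | X_t, ...] = c + sum_i phi_i X_{t+1-i}.
Substitute known values:
  E[X_{t+1} | ...] = (-0.433) * (-7) + (0.417) * (-3)
                   = 1.7800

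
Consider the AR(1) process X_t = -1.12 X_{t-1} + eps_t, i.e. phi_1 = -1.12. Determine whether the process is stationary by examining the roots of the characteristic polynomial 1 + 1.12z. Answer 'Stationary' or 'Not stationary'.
\text{Not stationary}

The AR(p) characteristic polynomial is P(z) = 1 + 1.12z.
Stationarity requires all roots to lie outside the unit circle, i.e. |z| > 1 for every root.
This is linear in z: 1 + (1.12) z = 0  =>  z = -1/(1.12) = -0.892857,  |z| = 0.892857.
Moduli of all roots: 0.8929.
All moduli strictly greater than 1? No.
Verdict: Not stationary.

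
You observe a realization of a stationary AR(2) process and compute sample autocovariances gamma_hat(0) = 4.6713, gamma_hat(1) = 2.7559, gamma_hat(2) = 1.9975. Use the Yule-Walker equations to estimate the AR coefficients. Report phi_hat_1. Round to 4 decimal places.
\hat\phi_{1} = 0.5180

The Yule-Walker equations for an AR(p) process read, in matrix form,
  Gamma_p phi = r_p,   with   (Gamma_p)_{ij} = gamma(|i - j|),
                       (r_p)_i = gamma(i),   i,j = 1..p.
Substitute the sample gammas (Toeplitz matrix and right-hand side of size 2):
  Gamma_p = [[4.6713, 2.7559], [2.7559, 4.6713]]
  r_p     = [2.7559, 1.9975]
Written out:
  4.6713 phi_1 + 2.7559 phi_2 = 2.7559
  2.7559 phi_1 + 4.6713 phi_2 = 1.9975
Solve by Cramer's rule:
  det = gamma(0)^2 - gamma(1)^2 = (4.6713)^2 - (2.7559)^2 = 21.82104369 - 7.59498481 = 14.22605888
  phi_hat_1 = [gamma(1) gamma(0) - gamma(1) gamma(2)] / det = [(2.7559)(4.6713) - (2.7559)(1.9975)] / 14.22605888 = 7.36872542 / 14.22605888 = 0.518
  phi_hat_2 = [gamma(0) gamma(2) - gamma(1)^2] / det = [(4.6713)(1.9975) - (2.7559)^2] / 14.22605888 = 1.73593694 / 14.22605888 = 0.122
So phi_hat = [0.5180, 0.1220].
Therefore phi_hat_1 = 0.5180.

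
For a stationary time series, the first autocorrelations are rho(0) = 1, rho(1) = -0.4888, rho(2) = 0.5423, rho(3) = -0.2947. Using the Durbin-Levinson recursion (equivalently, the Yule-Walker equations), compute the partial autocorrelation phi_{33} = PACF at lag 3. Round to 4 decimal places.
\phi_{33} = 0.0930

The PACF at lag k is phi_{kk}, the last component of the solution
to the Yule-Walker system G_k phi = r_k where
  (G_k)_{ij} = rho(|i - j|), (r_k)_i = rho(i), i,j = 1..k.
Equivalently, Durbin-Levinson gives phi_{kk} iteratively:
  phi_{11} = rho(1)
  phi_{kk} = [rho(k) - sum_{j=1..k-1} phi_{k-1,j} rho(k-j)]
            / [1 - sum_{j=1..k-1} phi_{k-1,j} rho(j)],
  phi_{k,j} = phi_{k-1,j} - phi_{kk} phi_{k-1,k-j},  j = 1..k-1.
Step k = 1:
  phi_11 = rho(1) = -0.4888.
Step k = 2:
  phi_22 = [rho(2) - phi_11 rho(1)] / [1 - phi_11 rho(1)] = [0.5423 - (-0.4888)(-0.4888)] / [1 - (-0.4888)(-0.4888)]
         = 0.30337456 / 0.76107456 = 0.398613.
  Update: phi_21 = phi_11 - phi_22 phi_11 = -0.4888 - (0.398613)(-0.4888) = -0.293958.
Step k = 3:
  phi_33 = [rho(3) - phi_21 rho(2) - phi_22 rho(1)] / [1 - phi_21 rho(1) - phi_22 rho(2)]
    numerator   = -0.2947 - (-0.293958)(0.5423) - (0.398613)(-0.4888) = 0.05955554
    denominator = 1 - (-0.293958)(-0.4888) - (0.398613)(0.5423) = 0.64014538
  phi_33 = 0.05955554 / 0.64014538 = 0.093.
Therefore phi_{33} = 0.0930.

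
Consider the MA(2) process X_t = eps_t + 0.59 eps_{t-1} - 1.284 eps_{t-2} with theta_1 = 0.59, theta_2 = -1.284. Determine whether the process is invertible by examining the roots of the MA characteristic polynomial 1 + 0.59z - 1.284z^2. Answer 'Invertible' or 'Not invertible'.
\text{Not invertible}

The MA(q) characteristic polynomial is P(z) = 1 + 0.59z - 1.284z^2.
Invertibility requires all roots to lie outside the unit circle, i.e. |z| > 1 for every root.
Set 1 + (0.59) z + (-1.284) z^2 = 0, i.e. a z^2 + b z + c = 0 with a = -1.284, b = 0.59, c = 1.
Discriminant D = b^2 - 4ac = (0.59)^2 - 4*(-1.284)*1 = 0.3481 - (-5.136) = 5.4841.
D >= 0, so the roots are real: z = (-b +/- sqrt(D)) / (2a) = (-0.59 +/- 2.341816) / (-2.568).
  z_1 = (-0.59 + 2.341816) / (-2.568) = -0.6822,   |z_1| = 0.6822.
  z_2 = (-0.59 - 2.341816) / (-2.568) = 1.1417,   |z_2| = 1.1417.
Moduli of all roots: 0.6822, 1.1417.
All moduli strictly greater than 1? No.
Verdict: Not invertible.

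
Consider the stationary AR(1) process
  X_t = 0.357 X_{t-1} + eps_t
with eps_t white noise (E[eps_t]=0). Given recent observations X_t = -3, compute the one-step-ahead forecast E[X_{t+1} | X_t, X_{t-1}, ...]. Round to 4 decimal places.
E[X_{t+1} \mid \mathcal F_t] = -1.0710

For an AR(p) model X_t = c + sum_i phi_i X_{t-i} + eps_t, the
one-step-ahead conditional mean is
  E[X_{t+1} | X_t, ...] = c + sum_i phi_i X_{t+1-i}.
Substitute known values:
  E[X_{t+1} | ...] = (0.357) * (-3)
                   = -1.0710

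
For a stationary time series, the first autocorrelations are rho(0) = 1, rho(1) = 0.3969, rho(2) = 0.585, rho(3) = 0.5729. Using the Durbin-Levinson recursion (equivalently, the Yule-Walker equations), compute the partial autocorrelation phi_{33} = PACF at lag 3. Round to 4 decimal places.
\phi_{33} = 0.4110

The PACF at lag k is phi_{kk}, the last component of the solution
to the Yule-Walker system G_k phi = r_k where
  (G_k)_{ij} = rho(|i - j|), (r_k)_i = rho(i), i,j = 1..k.
Equivalently, Durbin-Levinson gives phi_{kk} iteratively:
  phi_{11} = rho(1)
  phi_{kk} = [rho(k) - sum_{j=1..k-1} phi_{k-1,j} rho(k-j)]
            / [1 - sum_{j=1..k-1} phi_{k-1,j} rho(j)],
  phi_{k,j} = phi_{k-1,j} - phi_{kk} phi_{k-1,k-j},  j = 1..k-1.
Step k = 1:
  phi_11 = rho(1) = 0.3969.
Step k = 2:
  phi_22 = [rho(2) - phi_11 rho(1)] / [1 - phi_11 rho(1)] = [0.585 - (0.3969)(0.3969)] / [1 - (0.3969)(0.3969)]
         = 0.42747039 / 0.84247039 = 0.507401.
  Update: phi_21 = phi_11 - phi_22 phi_11 = 0.3969 - (0.507401)(0.3969) = 0.195513.
Step k = 3:
  phi_33 = [rho(3) - phi_21 rho(2) - phi_22 rho(1)] / [1 - phi_21 rho(1) - phi_22 rho(2)]
    numerator   = 0.5729 - (0.195513)(0.585) - (0.507401)(0.3969) = 0.25713769
    denominator = 1 - (0.195513)(0.3969) - (0.507401)(0.585) = 0.62557145
  phi_33 = 0.25713769 / 0.62557145 = 0.411.
Therefore phi_{33} = 0.4110.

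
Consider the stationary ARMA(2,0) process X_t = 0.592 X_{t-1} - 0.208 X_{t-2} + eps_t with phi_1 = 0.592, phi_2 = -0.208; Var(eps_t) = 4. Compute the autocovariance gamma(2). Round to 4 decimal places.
\gamma(2) = 0.4518

Multiply the model equation by X_{t-k} and take expectations. With theta_0 = psi_0 = 1 and psi_j the MA(infinity) weights, this gives
  gamma(k) - sum_i phi_i gamma(k-i) = c_k,
  c_k = sigma^2 * sum_{j=k..q} theta_j psi_{j-k}   (c_k = 0 for k > q),
using gamma(-m) = gamma(m).
Pure AR (q = 0): c_0 = sigma^2 = 4, c_k = 0 for k >= 1.
Equations for k = 0, 1, 2 (AR order 2, c_2 = 0):
  (E0) gamma(0) = phi_1 gamma(1) + phi_2 gamma(2) + c_0
  (E1) gamma(1) = phi_1 gamma(0) + phi_2 gamma(1) + c_1
  (E2) gamma(2) = phi_1 gamma(1) + phi_2 gamma(0)
From (E1): gamma(1) = A gamma(0) + B with
  A = phi_1 / (1 - phi_2) = 0.592 / 1.208 = 0.490066,   B = c_1 / (1 - phi_2) = 0 / 1.208 = 0.
Insert (E2) into (E0): gamma(0) (1 - phi_2^2) = phi_1 (1 + phi_2) gamma(1) + c_0.
  phi_1 (1 + phi_2) = (0.592)(0.792) = 0.468864,   1 - phi_2^2 = 0.956736.
Replace gamma(1) by A gamma(0) + B and collect gamma(0):
  gamma(0) [0.956736 - (0.468864)(0.490066)] = c_0 = 4
  gamma(0) * 0.726962 = 4
  gamma(0) = 4 / 0.726962 = 5.502354.
  gamma(1) = A gamma(0) = (0.490066)(5.502354) = 2.696518.
  gamma(2) = phi_1 gamma(1) + phi_2 gamma(0) = (0.592)(2.696518) + (-0.208)(5.502354) = 0.451849.
Therefore gamma(2) = 0.4518 (to 4 decimal places).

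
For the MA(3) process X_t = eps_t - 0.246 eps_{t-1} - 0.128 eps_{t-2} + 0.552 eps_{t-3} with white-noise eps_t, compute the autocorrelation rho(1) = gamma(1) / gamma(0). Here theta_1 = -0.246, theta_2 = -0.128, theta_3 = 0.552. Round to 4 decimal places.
\rho(1) = -0.2064

For an MA(q) process with theta_0 = 1, the autocovariance is
  gamma(k) = sigma^2 * sum_{i=0..q-k} theta_i * theta_{i+k},
and rho(k) = gamma(k) / gamma(0). Sigma^2 cancels.
  numerator   = (1)*(-0.246) + (-0.246)*(-0.128) + (-0.128)*(0.552) = -0.285168.
  denominator = (1)^2 + (-0.246)^2 + (-0.128)^2 + (0.552)^2 = 1.381604.
  rho(1) = -0.285168 / 1.381604 = -0.2064.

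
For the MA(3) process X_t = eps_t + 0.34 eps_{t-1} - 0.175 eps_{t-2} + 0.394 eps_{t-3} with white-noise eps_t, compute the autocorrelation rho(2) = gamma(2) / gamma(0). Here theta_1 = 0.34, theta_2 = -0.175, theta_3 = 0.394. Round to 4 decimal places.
\rho(2) = -0.0315

For an MA(q) process with theta_0 = 1, the autocovariance is
  gamma(k) = sigma^2 * sum_{i=0..q-k} theta_i * theta_{i+k},
and rho(k) = gamma(k) / gamma(0). Sigma^2 cancels.
  numerator   = (1)*(-0.175) + (0.34)*(0.394) = -0.04104.
  denominator = (1)^2 + (0.34)^2 + (-0.175)^2 + (0.394)^2 = 1.301461.
  rho(2) = -0.04104 / 1.301461 = -0.0315.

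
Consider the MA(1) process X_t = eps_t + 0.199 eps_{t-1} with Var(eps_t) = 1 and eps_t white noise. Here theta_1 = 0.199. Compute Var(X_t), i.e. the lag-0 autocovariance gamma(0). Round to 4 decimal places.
\gamma(0) = 1.0396

For an MA(q) process X_t = eps_t + sum_i theta_i eps_{t-i} with
Var(eps_t) = sigma^2, the variance is
  gamma(0) = sigma^2 * (1 + sum_i theta_i^2).
  sum_i theta_i^2 = (0.199)^2 = 0.039601.
  gamma(0) = 1 * (1 + 0.039601) = 1 * 1.039601 = 1.039601, which rounds to 1.0396.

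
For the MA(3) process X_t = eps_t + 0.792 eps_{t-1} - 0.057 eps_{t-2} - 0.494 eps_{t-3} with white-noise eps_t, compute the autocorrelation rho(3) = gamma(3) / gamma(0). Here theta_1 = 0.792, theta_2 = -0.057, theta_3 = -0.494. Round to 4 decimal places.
\rho(3) = -0.2635

For an MA(q) process with theta_0 = 1, the autocovariance is
  gamma(k) = sigma^2 * sum_{i=0..q-k} theta_i * theta_{i+k},
and rho(k) = gamma(k) / gamma(0). Sigma^2 cancels.
  numerator   = (1)*(-0.494) = -0.494.
  denominator = (1)^2 + (0.792)^2 + (-0.057)^2 + (-0.494)^2 = 1.874549.
  rho(3) = -0.494 / 1.874549 = -0.2635.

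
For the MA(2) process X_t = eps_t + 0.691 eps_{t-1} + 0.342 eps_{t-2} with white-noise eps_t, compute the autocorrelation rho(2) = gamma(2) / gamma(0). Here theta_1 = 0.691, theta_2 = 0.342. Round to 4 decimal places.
\rho(2) = 0.2145

For an MA(q) process with theta_0 = 1, the autocovariance is
  gamma(k) = sigma^2 * sum_{i=0..q-k} theta_i * theta_{i+k},
and rho(k) = gamma(k) / gamma(0). Sigma^2 cancels.
  numerator   = (1)*(0.342) = 0.342.
  denominator = (1)^2 + (0.691)^2 + (0.342)^2 = 1.594445.
  rho(2) = 0.342 / 1.594445 = 0.2145.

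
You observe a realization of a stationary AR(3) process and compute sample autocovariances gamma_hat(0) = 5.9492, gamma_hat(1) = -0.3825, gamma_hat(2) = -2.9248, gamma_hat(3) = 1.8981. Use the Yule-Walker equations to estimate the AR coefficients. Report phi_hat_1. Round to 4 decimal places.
\hat\phi_{1} = 0.0630

The Yule-Walker equations for an AR(p) process read, in matrix form,
  Gamma_p phi = r_p,   with   (Gamma_p)_{ij} = gamma(|i - j|),
                       (r_p)_i = gamma(i),   i,j = 1..p.
Substitute the sample gammas (Toeplitz matrix and right-hand side of size 3):
  Gamma_p = [[5.9492, -0.3825, -2.9248], [-0.3825, 5.9492, -0.3825], [-2.9248, -0.3825, 5.9492]]
  r_p     = [-0.3825, -2.9248, 1.8981]
Written out (R1..R3):
  (R1) 5.9492 phi_1 - 0.3825 phi_2 - 2.9248 phi_3 = -0.3825
  (R2) -0.3825 phi_1 + 5.9492 phi_2 - 0.3825 phi_3 = -2.9248
  (R3) -2.9248 phi_1 - 0.3825 phi_2 + 5.9492 phi_3 = 1.8981
Gaussian elimination:
  R2 <- R2 - (-0.3825/5.9492) R1 = R2 - (-0.064294) R1:  5.924607 phi_2 - 0.570548 phi_3 = -2.949393
  R3 <- R3 - (-2.9248/5.9492) R1 = R3 - (-0.491629) R1:  -0.570548 phi_2 + 4.511283 phi_3 = 1.710052
  R3 <- R3 - (-0.570548/5.924607) R2 = R3 - (-0.096301) R2:  4.456339 phi_3 = 1.426021
Back-substitution:
  phi_hat_3 = 1.426021 / 4.456339 = 0.319998
  phi_hat_2 = (-2.949393 - (-0.570548)(0.319998)) / 5.924607 = -0.467004
  phi_hat_1 = (-0.3825 - (-0.3825)(-0.467004) - (-2.9248)(0.319998)) / 5.9492 = 0.063
So phi_hat = [0.0630, -0.4670, 0.3200].
Therefore phi_hat_1 = 0.0630.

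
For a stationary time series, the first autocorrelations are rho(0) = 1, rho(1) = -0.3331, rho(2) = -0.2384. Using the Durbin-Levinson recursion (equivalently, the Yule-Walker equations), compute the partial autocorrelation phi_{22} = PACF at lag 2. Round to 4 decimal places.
\phi_{22} = -0.3930

The PACF at lag k is phi_{kk}, the last component of the solution
to the Yule-Walker system G_k phi = r_k where
  (G_k)_{ij} = rho(|i - j|), (r_k)_i = rho(i), i,j = 1..k.
Equivalently, Durbin-Levinson gives phi_{kk} iteratively:
  phi_{11} = rho(1)
  phi_{kk} = [rho(k) - sum_{j=1..k-1} phi_{k-1,j} rho(k-j)]
            / [1 - sum_{j=1..k-1} phi_{k-1,j} rho(j)],
  phi_{k,j} = phi_{k-1,j} - phi_{kk} phi_{k-1,k-j},  j = 1..k-1.
Step k = 1:
  phi_11 = rho(1) = -0.3331.
Step k = 2:
  phi_22 = [rho(2) - phi_11 rho(1)] / [1 - phi_11 rho(1)] = [-0.2384 - (-0.3331)(-0.3331)] / [1 - (-0.3331)(-0.3331)]
         = -0.34935561 / 0.88904439 = -0.393.
Therefore phi_{22} = -0.3930.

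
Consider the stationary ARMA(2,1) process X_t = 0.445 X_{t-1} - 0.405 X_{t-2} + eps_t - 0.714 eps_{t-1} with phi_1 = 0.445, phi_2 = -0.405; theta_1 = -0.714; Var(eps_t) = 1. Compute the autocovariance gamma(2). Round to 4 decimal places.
\gamma(2) = -0.5974

Multiply the model equation by X_{t-k} and take expectations. With theta_0 = psi_0 = 1 and psi_j the MA(infinity) weights, this gives
  gamma(k) - sum_i phi_i gamma(k-i) = c_k,
  c_k = sigma^2 * sum_{j=k..q} theta_j psi_{j-k}   (c_k = 0 for k > q),
using gamma(-m) = gamma(m).
psi-weights needed (psi_j = theta_j + sum_i phi_i psi_{j-i}):
  psi_1 = theta_1 + phi_1 = -0.714 + (0.445) = -0.269
Right-hand sides:
  c_0 = sigma^2 (1 + theta_1 psi_1) = 1 * (1 + (-0.714)(-0.269)) = 1 * 1.192066 = 1.192066
  c_1 = sigma^2 theta_1 = 1 * (-0.714) = -0.714
  c_2 = 0
Equations for k = 0, 1, 2 (AR order 2, c_2 = 0):
  (E0) gamma(0) = phi_1 gamma(1) + phi_2 gamma(2) + c_0
  (E1) gamma(1) = phi_1 gamma(0) + phi_2 gamma(1) + c_1
  (E2) gamma(2) = phi_1 gamma(1) + phi_2 gamma(0)
From (E1): gamma(1) = A gamma(0) + B with
  A = phi_1 / (1 - phi_2) = 0.445 / 1.405 = 0.316726,   B = c_1 / (1 - phi_2) = -0.714 / 1.405 = -0.508185.
Insert (E2) into (E0): gamma(0) (1 - phi_2^2) = phi_1 (1 + phi_2) gamma(1) + c_0.
  phi_1 (1 + phi_2) = (0.445)(0.595) = 0.264775,   1 - phi_2^2 = 0.835975.
Replace gamma(1) by A gamma(0) + B and collect gamma(0):
  gamma(0) [0.835975 - (0.264775)(0.316726)] = (0.264775)(-0.508185) + 1.192066
  gamma(0) * 0.752114 = 1.057511
  gamma(0) = 1.057511 / 0.752114 = 1.406052.
  gamma(1) = A gamma(0) + B = (0.316726)(1.406052) + (-0.508185) = -0.062852.
  gamma(2) = phi_1 gamma(1) + phi_2 gamma(0) = (0.445)(-0.062852) + (-0.405)(1.406052) = -0.59742.
Therefore gamma(2) = -0.5974 (to 4 decimal places).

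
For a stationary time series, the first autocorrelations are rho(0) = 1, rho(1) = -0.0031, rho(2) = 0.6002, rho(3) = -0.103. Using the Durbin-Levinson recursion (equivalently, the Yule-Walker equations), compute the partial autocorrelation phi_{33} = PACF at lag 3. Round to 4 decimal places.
\phi_{33} = -0.1569

The PACF at lag k is phi_{kk}, the last component of the solution
to the Yule-Walker system G_k phi = r_k where
  (G_k)_{ij} = rho(|i - j|), (r_k)_i = rho(i), i,j = 1..k.
Equivalently, Durbin-Levinson gives phi_{kk} iteratively:
  phi_{11} = rho(1)
  phi_{kk} = [rho(k) - sum_{j=1..k-1} phi_{k-1,j} rho(k-j)]
            / [1 - sum_{j=1..k-1} phi_{k-1,j} rho(j)],
  phi_{k,j} = phi_{k-1,j} - phi_{kk} phi_{k-1,k-j},  j = 1..k-1.
Step k = 1:
  phi_11 = rho(1) = -0.0031.
Step k = 2:
  phi_22 = [rho(2) - phi_11 rho(1)] / [1 - phi_11 rho(1)] = [0.6002 - (-0.0031)(-0.0031)] / [1 - (-0.0031)(-0.0031)]
         = 0.60019039 / 0.99999039 = 0.600196.
  Update: phi_21 = phi_11 - phi_22 phi_11 = -0.0031 - (0.600196)(-0.0031) = -0.001239.
Step k = 3:
  phi_33 = [rho(3) - phi_21 rho(2) - phi_22 rho(1)] / [1 - phi_21 rho(1) - phi_22 rho(2)]
    numerator   = -0.103 - (-0.001239)(0.6002) - (0.600196)(-0.0031) = -0.10039551
    denominator = 1 - (-0.001239)(-0.0031) - (0.600196)(0.6002) = 0.63975842
  phi_33 = -0.10039551 / 0.63975842 = -0.1569.
Therefore phi_{33} = -0.1569.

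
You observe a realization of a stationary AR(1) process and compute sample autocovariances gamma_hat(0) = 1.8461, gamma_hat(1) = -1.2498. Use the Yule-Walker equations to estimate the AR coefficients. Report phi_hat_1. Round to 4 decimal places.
\hat\phi_{1} = -0.6770

The Yule-Walker equations for an AR(p) process read, in matrix form,
  Gamma_p phi = r_p,   with   (Gamma_p)_{ij} = gamma(|i - j|),
                       (r_p)_i = gamma(i),   i,j = 1..p.
Substitute the sample gammas (Toeplitz matrix and right-hand side of size 1):
  Gamma_p = [[1.8461]]
  r_p     = [-1.2498]
With p = 1 this is the single equation gamma(0) phi_1 = gamma(1):
  phi_hat_1 = gamma(1) / gamma(0) = -1.2498 / 1.8461 = -0.6770.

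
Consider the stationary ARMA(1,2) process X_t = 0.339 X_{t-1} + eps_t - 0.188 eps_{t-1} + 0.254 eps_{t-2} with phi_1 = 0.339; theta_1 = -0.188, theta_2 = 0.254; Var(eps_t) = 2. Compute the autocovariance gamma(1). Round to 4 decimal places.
\gamma(1) = 0.4655

Multiply the model equation by X_{t-k} and take expectations. With theta_0 = psi_0 = 1 and psi_j the MA(infinity) weights, this gives
  gamma(k) - sum_i phi_i gamma(k-i) = c_k,
  c_k = sigma^2 * sum_{j=k..q} theta_j psi_{j-k}   (c_k = 0 for k > q),
using gamma(-m) = gamma(m).
psi-weights needed (psi_j = theta_j + sum_i phi_i psi_{j-i}):
  psi_1 = theta_1 + phi_1 = -0.188 + (0.339) = 0.151
  psi_2 = theta_2 + phi_1 psi_1 = 0.254 + (0.339)(0.151) = 0.305189
Right-hand sides:
  c_0 = sigma^2 (1 + theta_1 psi_1 + theta_2 psi_2) = 2 * (1 + (-0.188)(0.151) + (0.254)(0.305189)) = 2 * 1.04913 = 2.09826
  c_1 = sigma^2 (theta_1 + theta_2 psi_1) = 2 * (-0.188 + (0.254)(0.151)) = -0.299292
  c_2 = sigma^2 theta_2 = 2 * (0.254) = 0.508
Equations for k = 0 and k = 1 (AR order 1):
  gamma(0) = phi_1 gamma(1) + c_0
  gamma(1) = phi_1 gamma(0) + c_1
Substituting the second into the first: gamma(0) (1 - phi_1^2) = c_0 + phi_1 c_1, so
  gamma(0) = (c_0 + phi_1 c_1) / (1 - phi_1^2) = (2.09826 + (0.339)(-0.299292)) / (1 - (0.339)^2) = 1.9968 / 0.885079 = 2.25607.
  gamma(1) = phi_1 gamma(0) + c_1 = (0.339)(2.25607) + (-0.299292) = 0.465516.
Therefore gamma(1) = 0.4655 (to 4 decimal places).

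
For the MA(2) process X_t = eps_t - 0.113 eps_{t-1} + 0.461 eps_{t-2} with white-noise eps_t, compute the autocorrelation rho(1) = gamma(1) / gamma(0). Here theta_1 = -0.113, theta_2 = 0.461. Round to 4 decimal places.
\rho(1) = -0.1347

For an MA(q) process with theta_0 = 1, the autocovariance is
  gamma(k) = sigma^2 * sum_{i=0..q-k} theta_i * theta_{i+k},
and rho(k) = gamma(k) / gamma(0). Sigma^2 cancels.
  numerator   = (1)*(-0.113) + (-0.113)*(0.461) = -0.165093.
  denominator = (1)^2 + (-0.113)^2 + (0.461)^2 = 1.22529.
  rho(1) = -0.165093 / 1.22529 = -0.1347.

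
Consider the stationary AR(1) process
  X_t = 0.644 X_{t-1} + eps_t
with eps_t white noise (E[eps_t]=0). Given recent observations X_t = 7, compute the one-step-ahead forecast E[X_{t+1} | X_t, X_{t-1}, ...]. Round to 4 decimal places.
E[X_{t+1} \mid \mathcal F_t] = 4.5080

For an AR(p) model X_t = c + sum_i phi_i X_{t-i} + eps_t, the
one-step-ahead conditional mean is
  E[X_{t+1} | X_t, ...] = c + sum_i phi_i X_{t+1-i}.
Substitute known values:
  E[X_{t+1} | ...] = (0.644) * (7)
                   = 4.5080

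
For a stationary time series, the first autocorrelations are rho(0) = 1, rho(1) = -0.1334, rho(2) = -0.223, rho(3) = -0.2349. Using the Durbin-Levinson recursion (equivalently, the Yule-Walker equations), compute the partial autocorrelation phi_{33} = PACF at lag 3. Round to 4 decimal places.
\phi_{33} = -0.3300

The PACF at lag k is phi_{kk}, the last component of the solution
to the Yule-Walker system G_k phi = r_k where
  (G_k)_{ij} = rho(|i - j|), (r_k)_i = rho(i), i,j = 1..k.
Equivalently, Durbin-Levinson gives phi_{kk} iteratively:
  phi_{11} = rho(1)
  phi_{kk} = [rho(k) - sum_{j=1..k-1} phi_{k-1,j} rho(k-j)]
            / [1 - sum_{j=1..k-1} phi_{k-1,j} rho(j)],
  phi_{k,j} = phi_{k-1,j} - phi_{kk} phi_{k-1,k-j},  j = 1..k-1.
Step k = 1:
  phi_11 = rho(1) = -0.1334.
Step k = 2:
  phi_22 = [rho(2) - phi_11 rho(1)] / [1 - phi_11 rho(1)] = [-0.223 - (-0.1334)(-0.1334)] / [1 - (-0.1334)(-0.1334)]
         = -0.24079556 / 0.98220444 = -0.245158.
  Update: phi_21 = phi_11 - phi_22 phi_11 = -0.1334 - (-0.245158)(-0.1334) = -0.166104.
Step k = 3:
  phi_33 = [rho(3) - phi_21 rho(2) - phi_22 rho(1)] / [1 - phi_21 rho(1) - phi_22 rho(2)]
    numerator   = -0.2349 - (-0.166104)(-0.223) - (-0.245158)(-0.1334) = -0.30464533
    denominator = 1 - (-0.166104)(-0.1334) - (-0.245158)(-0.223) = 0.92317141
  phi_33 = -0.30464533 / 0.92317141 = -0.33.
Therefore phi_{33} = -0.3300.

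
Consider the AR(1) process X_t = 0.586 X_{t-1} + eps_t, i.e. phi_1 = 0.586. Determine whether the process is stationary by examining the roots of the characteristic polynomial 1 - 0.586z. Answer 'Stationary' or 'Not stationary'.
\text{Stationary}

The AR(p) characteristic polynomial is P(z) = 1 - 0.586z.
Stationarity requires all roots to lie outside the unit circle, i.e. |z| > 1 for every root.
This is linear in z: 1 + (-0.586) z = 0  =>  z = -1/(-0.586) = 1.706485,  |z| = 1.706485.
Moduli of all roots: 1.7065.
All moduli strictly greater than 1? Yes.
Verdict: Stationary.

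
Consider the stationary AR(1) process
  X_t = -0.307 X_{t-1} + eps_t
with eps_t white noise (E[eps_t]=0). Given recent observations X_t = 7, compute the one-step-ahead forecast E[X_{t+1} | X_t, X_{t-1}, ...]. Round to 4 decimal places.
E[X_{t+1} \mid \mathcal F_t] = -2.1490

For an AR(p) model X_t = c + sum_i phi_i X_{t-i} + eps_t, the
one-step-ahead conditional mean is
  E[X_{t+1} | X_t, ...] = c + sum_i phi_i X_{t+1-i}.
Substitute known values:
  E[X_{t+1} | ...] = (-0.307) * (7)
                   = -2.1490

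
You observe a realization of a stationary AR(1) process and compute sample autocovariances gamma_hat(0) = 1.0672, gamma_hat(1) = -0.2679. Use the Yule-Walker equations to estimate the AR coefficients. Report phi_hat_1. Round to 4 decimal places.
\hat\phi_{1} = -0.2510

The Yule-Walker equations for an AR(p) process read, in matrix form,
  Gamma_p phi = r_p,   with   (Gamma_p)_{ij} = gamma(|i - j|),
                       (r_p)_i = gamma(i),   i,j = 1..p.
Substitute the sample gammas (Toeplitz matrix and right-hand side of size 1):
  Gamma_p = [[1.0672]]
  r_p     = [-0.2679]
With p = 1 this is the single equation gamma(0) phi_1 = gamma(1):
  phi_hat_1 = gamma(1) / gamma(0) = -0.2679 / 1.0672 = -0.2510.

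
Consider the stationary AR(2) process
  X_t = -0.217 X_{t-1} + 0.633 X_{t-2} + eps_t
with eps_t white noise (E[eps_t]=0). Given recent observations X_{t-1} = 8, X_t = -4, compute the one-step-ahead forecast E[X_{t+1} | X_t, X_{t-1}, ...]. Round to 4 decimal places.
E[X_{t+1} \mid \mathcal F_t] = 5.9320

For an AR(p) model X_t = c + sum_i phi_i X_{t-i} + eps_t, the
one-step-ahead conditional mean is
  E[X_{t+1} | X_t, ...] = c + sum_i phi_i X_{t+1-i}.
Substitute known values:
  E[X_{t+1} | ...] = (-0.217) * (-4) + (0.633) * (8)
                   = 5.9320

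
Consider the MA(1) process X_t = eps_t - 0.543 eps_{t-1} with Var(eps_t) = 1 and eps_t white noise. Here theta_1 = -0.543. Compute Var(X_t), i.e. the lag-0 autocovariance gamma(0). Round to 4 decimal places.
\gamma(0) = 1.2948

For an MA(q) process X_t = eps_t + sum_i theta_i eps_{t-i} with
Var(eps_t) = sigma^2, the variance is
  gamma(0) = sigma^2 * (1 + sum_i theta_i^2).
  sum_i theta_i^2 = (-0.543)^2 = 0.294849.
  gamma(0) = 1 * (1 + 0.294849) = 1 * 1.294849 = 1.294849, which rounds to 1.2948.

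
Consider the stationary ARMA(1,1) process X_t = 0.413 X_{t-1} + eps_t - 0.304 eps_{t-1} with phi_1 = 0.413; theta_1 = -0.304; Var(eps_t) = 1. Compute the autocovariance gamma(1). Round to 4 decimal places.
\gamma(1) = 0.1149

Multiply the model equation by X_{t-k} and take expectations. With theta_0 = psi_0 = 1 and psi_j the MA(infinity) weights, this gives
  gamma(k) - sum_i phi_i gamma(k-i) = c_k,
  c_k = sigma^2 * sum_{j=k..q} theta_j psi_{j-k}   (c_k = 0 for k > q),
using gamma(-m) = gamma(m).
psi-weights needed (psi_j = theta_j + sum_i phi_i psi_{j-i}):
  psi_1 = theta_1 + phi_1 = -0.304 + (0.413) = 0.109
Right-hand sides:
  c_0 = sigma^2 (1 + theta_1 psi_1) = 1 * (1 + (-0.304)(0.109)) = 1 * 0.966864 = 0.966864
  c_1 = sigma^2 theta_1 = 1 * (-0.304) = -0.304
  c_2 = 0
Equations for k = 0 and k = 1 (AR order 1):
  gamma(0) = phi_1 gamma(1) + c_0
  gamma(1) = phi_1 gamma(0) + c_1
Substituting the second into the first: gamma(0) (1 - phi_1^2) = c_0 + phi_1 c_1, so
  gamma(0) = (c_0 + phi_1 c_1) / (1 - phi_1^2) = (0.966864 + (0.413)(-0.304)) / (1 - (0.413)^2) = 0.841312 / 0.829431 = 1.014324.
  gamma(1) = phi_1 gamma(0) + c_1 = (0.413)(1.014324) + (-0.304) = 0.114916.
Therefore gamma(1) = 0.1149 (to 4 decimal places).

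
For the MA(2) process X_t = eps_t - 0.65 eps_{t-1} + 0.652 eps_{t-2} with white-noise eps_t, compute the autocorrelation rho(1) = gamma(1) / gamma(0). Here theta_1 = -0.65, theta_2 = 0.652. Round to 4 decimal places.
\rho(1) = -0.5812

For an MA(q) process with theta_0 = 1, the autocovariance is
  gamma(k) = sigma^2 * sum_{i=0..q-k} theta_i * theta_{i+k},
and rho(k) = gamma(k) / gamma(0). Sigma^2 cancels.
  numerator   = (1)*(-0.65) + (-0.65)*(0.652) = -1.0738.
  denominator = (1)^2 + (-0.65)^2 + (0.652)^2 = 1.847604.
  rho(1) = -1.0738 / 1.847604 = -0.5812.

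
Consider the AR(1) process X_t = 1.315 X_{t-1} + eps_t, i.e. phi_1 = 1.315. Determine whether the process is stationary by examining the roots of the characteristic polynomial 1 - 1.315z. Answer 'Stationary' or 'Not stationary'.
\text{Not stationary}

The AR(p) characteristic polynomial is P(z) = 1 - 1.315z.
Stationarity requires all roots to lie outside the unit circle, i.e. |z| > 1 for every root.
This is linear in z: 1 + (-1.315) z = 0  =>  z = -1/(-1.315) = 0.760456,  |z| = 0.760456.
Moduli of all roots: 0.7605.
All moduli strictly greater than 1? No.
Verdict: Not stationary.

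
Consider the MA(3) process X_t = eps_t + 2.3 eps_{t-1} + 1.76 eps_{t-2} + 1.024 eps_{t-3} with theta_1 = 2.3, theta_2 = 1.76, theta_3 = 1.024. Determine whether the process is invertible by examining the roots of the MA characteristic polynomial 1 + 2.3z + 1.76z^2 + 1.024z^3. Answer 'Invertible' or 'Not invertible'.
\text{Not invertible}

The MA(q) characteristic polynomial is P(z) = 1 + 2.3z + 1.76z^2 + 1.024z^3.
Invertibility requires all roots to lie outside the unit circle, i.e. |z| > 1 for every root.
Degree 3: look for a simple real root z0 first, then factor out (1 - z/z0) and solve the remaining quadratic.
Testing z0 = -0.625: P(-0.625) = 1 + (2.3)(-0.625) + (1.76)(-0.625)^2 + (1.024)(-0.625)^3
  = 1 + (-1.4375) + (0.6875) + (-0.25) = 0.  So z_0 = -0.625 is a root, |z_0| = 0.625.
Divide out the factor (1 + 1.6 z) = (1 - z/z0) (since 1/z0 = -1.6):
  P(z) = (1 + 1.6 z)(1 + (0.7) z + (0.64) z^2)
  [check: z-coef 0.7 - (-1.6) = 2.3; z^2-coef 0.64 - (-1.6)(0.7) = 1.76; z^3-coef -(-1.6)(0.64) = 1.024.]
Remaining roots from the quadratic factor 1 + (0.7) z + (0.64) z^2:
  Set 1 + (0.7) z + (0.64) z^2 = 0, i.e. a z^2 + b z + c = 0 with a = 0.64, b = 0.7, c = 1.
  Discriminant D = b^2 - 4ac = (0.7)^2 - 4*(0.64)*1 = 0.49 - (2.56) = -2.07.
  D < 0, so the roots are the complex-conjugate pair z = (-b +/- i sqrt(-D)) / (2a) = -0.5469 +/- 1.124i.
  For a conjugate pair |z|^2 = z * conj(z) = (product of roots) = c/a = 1/(0.64) = 1.5625, so |z| = sqrt(1.5625) = 1.25 for both roots.
Moduli of all roots: 0.6250, 1.2500, 1.2500.
All moduli strictly greater than 1? No.
Verdict: Not invertible.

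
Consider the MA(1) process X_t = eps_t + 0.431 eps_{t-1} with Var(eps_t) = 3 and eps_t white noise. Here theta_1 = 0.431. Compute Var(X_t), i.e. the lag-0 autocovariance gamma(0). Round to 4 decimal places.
\gamma(0) = 3.5573

For an MA(q) process X_t = eps_t + sum_i theta_i eps_{t-i} with
Var(eps_t) = sigma^2, the variance is
  gamma(0) = sigma^2 * (1 + sum_i theta_i^2).
  sum_i theta_i^2 = (0.431)^2 = 0.185761.
  gamma(0) = 3 * (1 + 0.185761) = 3 * 1.185761 = 3.557283, which rounds to 3.5573.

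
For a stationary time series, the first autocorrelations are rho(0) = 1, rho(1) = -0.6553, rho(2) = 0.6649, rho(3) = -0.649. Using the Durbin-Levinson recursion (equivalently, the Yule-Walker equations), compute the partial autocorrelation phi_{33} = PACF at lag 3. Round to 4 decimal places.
\phi_{33} = -0.2591

The PACF at lag k is phi_{kk}, the last component of the solution
to the Yule-Walker system G_k phi = r_k where
  (G_k)_{ij} = rho(|i - j|), (r_k)_i = rho(i), i,j = 1..k.
Equivalently, Durbin-Levinson gives phi_{kk} iteratively:
  phi_{11} = rho(1)
  phi_{kk} = [rho(k) - sum_{j=1..k-1} phi_{k-1,j} rho(k-j)]
            / [1 - sum_{j=1..k-1} phi_{k-1,j} rho(j)],
  phi_{k,j} = phi_{k-1,j} - phi_{kk} phi_{k-1,k-j},  j = 1..k-1.
Step k = 1:
  phi_11 = rho(1) = -0.6553.
Step k = 2:
  phi_22 = [rho(2) - phi_11 rho(1)] / [1 - phi_11 rho(1)] = [0.6649 - (-0.6553)(-0.6553)] / [1 - (-0.6553)(-0.6553)]
         = 0.23548191 / 0.57058191 = 0.412705.
  Update: phi_21 = phi_11 - phi_22 phi_11 = -0.6553 - (0.412705)(-0.6553) = -0.384855.
Step k = 3:
  phi_33 = [rho(3) - phi_21 rho(2) - phi_22 rho(1)] / [1 - phi_21 rho(1) - phi_22 rho(2)]
    numerator   = -0.649 - (-0.384855)(0.6649) - (0.412705)(-0.6553) = -0.12266475
    denominator = 1 - (-0.384855)(-0.6553) - (0.412705)(0.6649) = 0.47339739
  phi_33 = -0.12266475 / 0.47339739 = -0.2591.
Therefore phi_{33} = -0.2591.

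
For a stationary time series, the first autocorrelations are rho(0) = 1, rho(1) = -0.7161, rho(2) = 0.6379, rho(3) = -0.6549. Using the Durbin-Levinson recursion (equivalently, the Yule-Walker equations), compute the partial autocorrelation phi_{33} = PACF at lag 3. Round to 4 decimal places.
\phi_{33} = -0.2890

The PACF at lag k is phi_{kk}, the last component of the solution
to the Yule-Walker system G_k phi = r_k where
  (G_k)_{ij} = rho(|i - j|), (r_k)_i = rho(i), i,j = 1..k.
Equivalently, Durbin-Levinson gives phi_{kk} iteratively:
  phi_{11} = rho(1)
  phi_{kk} = [rho(k) - sum_{j=1..k-1} phi_{k-1,j} rho(k-j)]
            / [1 - sum_{j=1..k-1} phi_{k-1,j} rho(j)],
  phi_{k,j} = phi_{k-1,j} - phi_{kk} phi_{k-1,k-j},  j = 1..k-1.
Step k = 1:
  phi_11 = rho(1) = -0.7161.
Step k = 2:
  phi_22 = [rho(2) - phi_11 rho(1)] / [1 - phi_11 rho(1)] = [0.6379 - (-0.7161)(-0.7161)] / [1 - (-0.7161)(-0.7161)]
         = 0.12510079 / 0.48720079 = 0.256775.
  Update: phi_21 = phi_11 - phi_22 phi_11 = -0.7161 - (0.256775)(-0.7161) = -0.532224.
Step k = 3:
  phi_33 = [rho(3) - phi_21 rho(2) - phi_22 rho(1)] / [1 - phi_21 rho(1) - phi_22 rho(2)]
    numerator   = -0.6549 - (-0.532224)(0.6379) - (0.256775)(-0.7161) = -0.1315182
    denominator = 1 - (-0.532224)(-0.7161) - (0.256775)(0.6379) = 0.45507808
  phi_33 = -0.1315182 / 0.45507808 = -0.289.
Therefore phi_{33} = -0.2890.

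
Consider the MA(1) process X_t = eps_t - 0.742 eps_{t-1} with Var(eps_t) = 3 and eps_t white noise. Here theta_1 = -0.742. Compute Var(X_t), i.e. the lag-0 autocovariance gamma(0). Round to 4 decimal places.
\gamma(0) = 4.6517

For an MA(q) process X_t = eps_t + sum_i theta_i eps_{t-i} with
Var(eps_t) = sigma^2, the variance is
  gamma(0) = sigma^2 * (1 + sum_i theta_i^2).
  sum_i theta_i^2 = (-0.742)^2 = 0.550564.
  gamma(0) = 3 * (1 + 0.550564) = 3 * 1.550564 = 4.651692, which rounds to 4.6517.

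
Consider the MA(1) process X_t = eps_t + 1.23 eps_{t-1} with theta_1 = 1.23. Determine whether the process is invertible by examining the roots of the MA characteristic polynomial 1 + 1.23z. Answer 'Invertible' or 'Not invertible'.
\text{Not invertible}

The MA(q) characteristic polynomial is P(z) = 1 + 1.23z.
Invertibility requires all roots to lie outside the unit circle, i.e. |z| > 1 for every root.
This is linear in z: 1 + (1.23) z = 0  =>  z = -1/(1.23) = -0.813008,  |z| = 0.813008.
Moduli of all roots: 0.8130.
All moduli strictly greater than 1? No.
Verdict: Not invertible.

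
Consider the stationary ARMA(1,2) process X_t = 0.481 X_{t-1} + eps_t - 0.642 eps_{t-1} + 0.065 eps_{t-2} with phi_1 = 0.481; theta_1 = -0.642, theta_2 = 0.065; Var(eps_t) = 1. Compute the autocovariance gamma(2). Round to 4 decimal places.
\gamma(2) = -0.0114

Multiply the model equation by X_{t-k} and take expectations. With theta_0 = psi_0 = 1 and psi_j the MA(infinity) weights, this gives
  gamma(k) - sum_i phi_i gamma(k-i) = c_k,
  c_k = sigma^2 * sum_{j=k..q} theta_j psi_{j-k}   (c_k = 0 for k > q),
using gamma(-m) = gamma(m).
psi-weights needed (psi_j = theta_j + sum_i phi_i psi_{j-i}):
  psi_1 = theta_1 + phi_1 = -0.642 + (0.481) = -0.161
  psi_2 = theta_2 + phi_1 psi_1 = 0.065 + (0.481)(-0.161) = -0.012441
Right-hand sides:
  c_0 = sigma^2 (1 + theta_1 psi_1 + theta_2 psi_2) = 1 * (1 + (-0.642)(-0.161) + (0.065)(-0.012441)) = 1 * 1.102553 = 1.102553
  c_1 = sigma^2 (theta_1 + theta_2 psi_1) = 1 * (-0.642 + (0.065)(-0.161)) = -0.652465
  c_2 = sigma^2 theta_2 = 1 * (0.065) = 0.065
Equations for k = 0 and k = 1 (AR order 1):
  gamma(0) = phi_1 gamma(1) + c_0
  gamma(1) = phi_1 gamma(0) + c_1
Substituting the second into the first: gamma(0) (1 - phi_1^2) = c_0 + phi_1 c_1, so
  gamma(0) = (c_0 + phi_1 c_1) / (1 - phi_1^2) = (1.102553 + (0.481)(-0.652465)) / (1 - (0.481)^2) = 0.788718 / 0.768639 = 1.026122.
  gamma(1) = phi_1 gamma(0) + c_1 = (0.481)(1.026122) + (-0.652465) = -0.1589.
For k = 2: gamma(2) = phi_1 gamma(1) + c_2
  = (0.481)(-0.1589) + (0.065) = -0.011431.
Therefore gamma(2) = -0.0114 (to 4 decimal places).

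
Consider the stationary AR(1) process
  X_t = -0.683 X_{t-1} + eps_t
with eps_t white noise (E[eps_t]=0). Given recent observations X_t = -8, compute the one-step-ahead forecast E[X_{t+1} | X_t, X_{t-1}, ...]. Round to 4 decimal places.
E[X_{t+1} \mid \mathcal F_t] = 5.4640

For an AR(p) model X_t = c + sum_i phi_i X_{t-i} + eps_t, the
one-step-ahead conditional mean is
  E[X_{t+1} | X_t, ...] = c + sum_i phi_i X_{t+1-i}.
Substitute known values:
  E[X_{t+1} | ...] = (-0.683) * (-8)
                   = 5.4640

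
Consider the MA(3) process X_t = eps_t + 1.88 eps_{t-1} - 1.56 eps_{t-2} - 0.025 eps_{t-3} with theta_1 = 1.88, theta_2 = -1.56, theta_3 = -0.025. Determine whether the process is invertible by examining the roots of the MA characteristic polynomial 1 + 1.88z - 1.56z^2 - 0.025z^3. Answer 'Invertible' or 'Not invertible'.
\text{Not invertible}

The MA(q) characteristic polynomial is P(z) = 1 + 1.88z - 1.56z^2 - 0.025z^3.
Invertibility requires all roots to lie outside the unit circle, i.e. |z| > 1 for every root.
Degree 3: look for a simple real root z0 first, then factor out (1 - z/z0) and solve the remaining quadratic.
Testing z0 = -0.4: P(-0.4) = 1 + (1.88)(-0.4) + (-1.56)(-0.4)^2 + (-0.025)(-0.4)^3
  = 1 + (-0.752) + (-0.2496) + (0.0016) = 0.  So z_0 = -0.4 is a root, |z_0| = 0.4.
Divide out the factor (1 + 2.5 z) = (1 - z/z0) (since 1/z0 = -2.5):
  P(z) = (1 + 2.5 z)(1 + (-0.62) z + (-0.01) z^2)
  [check: z-coef -0.62 - (-2.5) = 1.88; z^2-coef -0.01 - (-2.5)(-0.62) = -1.56; z^3-coef -(-2.5)(-0.01) = -0.025.]
Remaining roots from the quadratic factor 1 + (-0.62) z + (-0.01) z^2:
  Set 1 + (-0.62) z + (-0.01) z^2 = 0, i.e. a z^2 + b z + c = 0 with a = -0.01, b = -0.62, c = 1.
  Discriminant D = b^2 - 4ac = (-0.62)^2 - 4*(-0.01)*1 = 0.3844 - (-0.04) = 0.4244.
  D >= 0, so the roots are real: z = (-b +/- sqrt(D)) / (2a) = (0.62 +/- 0.65146) / (-0.02).
    z_1 = (0.62 + 0.65146) / (-0.02) = -63.573,   |z_1| = 63.573.
    z_2 = (0.62 - 0.65146) / (-0.02) = 1.573,   |z_2| = 1.573.
Moduli of all roots: 0.4000, 63.5730, 1.5730.
All moduli strictly greater than 1? No.
Verdict: Not invertible.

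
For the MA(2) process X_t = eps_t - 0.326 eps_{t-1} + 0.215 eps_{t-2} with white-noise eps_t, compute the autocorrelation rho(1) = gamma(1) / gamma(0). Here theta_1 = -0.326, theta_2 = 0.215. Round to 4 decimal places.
\rho(1) = -0.3437

For an MA(q) process with theta_0 = 1, the autocovariance is
  gamma(k) = sigma^2 * sum_{i=0..q-k} theta_i * theta_{i+k},
and rho(k) = gamma(k) / gamma(0). Sigma^2 cancels.
  numerator   = (1)*(-0.326) + (-0.326)*(0.215) = -0.39609.
  denominator = (1)^2 + (-0.326)^2 + (0.215)^2 = 1.152501.
  rho(1) = -0.39609 / 1.152501 = -0.3437.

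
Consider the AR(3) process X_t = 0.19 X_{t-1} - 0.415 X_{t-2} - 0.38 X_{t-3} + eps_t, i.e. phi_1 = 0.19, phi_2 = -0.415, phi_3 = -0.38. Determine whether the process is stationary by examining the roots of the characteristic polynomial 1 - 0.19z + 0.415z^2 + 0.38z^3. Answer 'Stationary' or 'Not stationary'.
\text{Stationary}

The AR(p) characteristic polynomial is P(z) = 1 - 0.19z + 0.415z^2 + 0.38z^3.
Stationarity requires all roots to lie outside the unit circle, i.e. |z| > 1 for every root.
Degree 3: look for a simple real root z0 first, then factor out (1 - z/z0) and solve the remaining quadratic.
Testing z0 = -2: P(-2) = 1 + (-0.19)(-2) + (0.415)(-2)^2 + (0.38)(-2)^3
  = 1 + (0.38) + (1.66) + (-3.04) = 0.  So z_0 = -2 is a root, |z_0| = 2.
Divide out the factor (1 + 0.5 z) = (1 - z/z0) (since 1/z0 = -0.5):
  P(z) = (1 + 0.5 z)(1 + (-0.69) z + (0.76) z^2)
  [check: z-coef -0.69 - (-0.5) = -0.19; z^2-coef 0.76 - (-0.5)(-0.69) = 0.415; z^3-coef -(-0.5)(0.76) = 0.38.]
Remaining roots from the quadratic factor 1 + (-0.69) z + (0.76) z^2:
  Set 1 + (-0.69) z + (0.76) z^2 = 0, i.e. a z^2 + b z + c = 0 with a = 0.76, b = -0.69, c = 1.
  Discriminant D = b^2 - 4ac = (-0.69)^2 - 4*(0.76)*1 = 0.4761 - (3.04) = -2.5639.
  D < 0, so the roots are the complex-conjugate pair z = (-b +/- i sqrt(-D)) / (2a) = 0.4539 +/- 1.0534i.
  For a conjugate pair |z|^2 = z * conj(z) = (product of roots) = c/a = 1/(0.76) = 1.315789, so |z| = sqrt(1.315789) = 1.1471 for both roots.
Moduli of all roots: 2.0000, 1.1471, 1.1471.
All moduli strictly greater than 1? Yes.
Verdict: Stationary.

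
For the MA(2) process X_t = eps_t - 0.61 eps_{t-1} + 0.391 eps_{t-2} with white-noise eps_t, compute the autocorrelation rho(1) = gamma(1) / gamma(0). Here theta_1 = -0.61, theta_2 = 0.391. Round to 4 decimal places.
\rho(1) = -0.5564

For an MA(q) process with theta_0 = 1, the autocovariance is
  gamma(k) = sigma^2 * sum_{i=0..q-k} theta_i * theta_{i+k},
and rho(k) = gamma(k) / gamma(0). Sigma^2 cancels.
  numerator   = (1)*(-0.61) + (-0.61)*(0.391) = -0.84851.
  denominator = (1)^2 + (-0.61)^2 + (0.391)^2 = 1.524981.
  rho(1) = -0.84851 / 1.524981 = -0.5564.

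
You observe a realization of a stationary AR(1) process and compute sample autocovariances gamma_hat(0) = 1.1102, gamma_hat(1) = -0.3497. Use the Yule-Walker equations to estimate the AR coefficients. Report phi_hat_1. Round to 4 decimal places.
\hat\phi_{1} = -0.3150

The Yule-Walker equations for an AR(p) process read, in matrix form,
  Gamma_p phi = r_p,   with   (Gamma_p)_{ij} = gamma(|i - j|),
                       (r_p)_i = gamma(i),   i,j = 1..p.
Substitute the sample gammas (Toeplitz matrix and right-hand side of size 1):
  Gamma_p = [[1.1102]]
  r_p     = [-0.3497]
With p = 1 this is the single equation gamma(0) phi_1 = gamma(1):
  phi_hat_1 = gamma(1) / gamma(0) = -0.3497 / 1.1102 = -0.3150.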